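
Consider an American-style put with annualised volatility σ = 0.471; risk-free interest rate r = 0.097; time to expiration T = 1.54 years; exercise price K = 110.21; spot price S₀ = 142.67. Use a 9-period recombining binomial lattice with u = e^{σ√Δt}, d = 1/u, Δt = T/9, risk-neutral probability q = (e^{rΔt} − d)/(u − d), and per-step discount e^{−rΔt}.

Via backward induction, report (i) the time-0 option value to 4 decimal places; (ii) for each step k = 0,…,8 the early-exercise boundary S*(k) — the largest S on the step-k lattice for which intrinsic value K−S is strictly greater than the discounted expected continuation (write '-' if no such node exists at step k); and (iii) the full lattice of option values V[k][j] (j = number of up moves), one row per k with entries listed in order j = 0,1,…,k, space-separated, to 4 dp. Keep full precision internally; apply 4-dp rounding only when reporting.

price = 10.3076
boundary = - - - - 65.4448 53.8593 65.4448 79.5224 65.4448
tree:
10.3076
15.5517 5.2880
22.8475 8.6092 2.0670
32.5486 13.6896 3.6996 0.4656
44.7652 21.1440 6.5217 0.9357 0.0000
56.3507 31.4875 11.2707 1.8806 0.0000 0.0000
65.8853 44.7652 18.9605 3.7798 0.0000 0.0000 0.0000
73.7319 56.3507 30.6876 7.5968 0.0000 0.0000 0.0000 0.0000
80.1895 65.8853 44.7652 15.2685 0.0000 0.0000 0.0000 0.0000 0.0000
85.5040 73.7319 56.3507 30.6876 0.0000 0.0000 0.0000 0.0000 0.0000 0.0000

Δt=0.17111, u=1.21511, d=0.82297, q=0.49413, disc=e^(-rΔt)=0.98354
k=9 terminal: V=max(K-S,0) → 85.5040 73.7319 56.3507 30.6876 0.0000 0.0000 0.0000 0.0000 0.0000 0.0000
k=8: j=0 S=30.0205 intr=80.1895 cont=78.3754 V=80.1895[EX]; j=1 S=44.3247 intr=65.8853 cont=64.0711 V=65.8853[EX]; j=2 S=65.4448 intr=44.7652 cont=42.9511 V=44.7652[EX]; j=3 S=96.6282 intr=13.5818 cont=15.2685 V=15.2685[hold]; j=4 S=142.6700 intr=0.0000 cont=0.0000 V=0.0000[hold]; j=5 S=210.6500 intr=0.0000 cont=0.0000 V=0.0000[hold]; j=6 S=311.0214 intr=0.0000 cont=0.0000 V=0.0000[hold]; j=7 S=459.2182 intr=0.0000 cont=0.0000 V=0.0000[hold]; j=8 S=678.0285 intr=0.0000 cont=0.0000 V=0.0000[hold]  S*(8)=65.4448
k=7: j=0 S=36.4781 intr=73.7319 cont=71.9178 V=73.7319[EX]; j=1 S=53.8593 intr=56.3507 cont=54.5366 V=56.3507[EX]; j=2 S=79.5224 intr=30.6876 cont=29.6932 V=30.6876[EX]; j=3 S=117.4136 intr=0.0000 cont=7.5968 V=7.5968[hold]; j=4 S=173.3593 intr=0.0000 cont=0.0000 V=0.0000[hold]; j=5 S=255.9622 intr=0.0000 cont=0.0000 V=0.0000[hold]; j=6 S=377.9242 intr=0.0000 cont=0.0000 V=0.0000[hold]; j=7 S=557.9991 intr=0.0000 cont=0.0000 V=0.0000[hold]  S*(7)=79.5224
k=6: j=0 S=44.3247 intr=65.8853 cont=64.0711 V=65.8853[EX]; j=1 S=65.4448 intr=44.7652 cont=42.9511 V=44.7652[EX]; j=2 S=96.6282 intr=13.5818 cont=18.9605 V=18.9605[hold]; j=3 S=142.6700 intr=0.0000 cont=3.7798 V=3.7798[hold]; j=4 S=210.6500 intr=0.0000 cont=0.0000 V=0.0000[hold]; j=5 S=311.0214 intr=0.0000 cont=0.0000 V=0.0000[hold]; j=6 S=459.2182 intr=0.0000 cont=0.0000 V=0.0000[hold]  S*(6)=65.4448
k=5: j=0 S=53.8593 intr=56.3507 cont=54.5366 V=56.3507[EX]; j=1 S=79.5224 intr=30.6876 cont=31.4875 V=31.4875[hold]; j=2 S=117.4136 intr=0.0000 cont=11.2707 V=11.2707[hold]; j=3 S=173.3593 intr=0.0000 cont=1.8806 V=1.8806[hold]; j=4 S=255.9622 intr=0.0000 cont=0.0000 V=0.0000[hold]; j=5 S=377.9242 intr=0.0000 cont=0.0000 V=0.0000[hold]  S*(5)=53.8593
k=4: j=0 S=65.4448 intr=44.7652 cont=43.3398 V=44.7652[EX]; j=1 S=96.6282 intr=13.5818 cont=21.1440 V=21.1440[hold]; j=2 S=142.6700 intr=0.0000 cont=6.5217 V=6.5217[hold]; j=3 S=210.6500 intr=0.0000 cont=0.9357 V=0.9357[hold]; j=4 S=311.0214 intr=0.0000 cont=0.0000 V=0.0000[hold]  S*(4)=65.4448
k=3: j=0 S=79.5224 intr=30.6876 cont=32.5486 V=32.5486[hold]; j=1 S=117.4136 intr=0.0000 cont=13.6896 V=13.6896[hold]; j=2 S=173.3593 intr=0.0000 cont=3.6996 V=3.6996[hold]; j=3 S=255.9622 intr=0.0000 cont=0.4656 V=0.4656[hold]  S*(3)=-
k=2: j=0 S=96.6282 intr=13.5818 cont=22.8475 V=22.8475[hold]; j=1 S=142.6700 intr=0.0000 cont=8.6092 V=8.6092[hold]; j=2 S=210.6500 intr=0.0000 cont=2.0670 V=2.0670[hold]  S*(2)=-
k=1: j=0 S=117.4136 intr=0.0000 cont=15.5517 V=15.5517[hold]; j=1 S=173.3593 intr=0.0000 cont=5.2880 V=5.2880[hold]  S*(1)=-
k=0: j=0 S=142.6700 intr=0.0000 cont=10.3076 V=10.3076[hold]  S*(0)=-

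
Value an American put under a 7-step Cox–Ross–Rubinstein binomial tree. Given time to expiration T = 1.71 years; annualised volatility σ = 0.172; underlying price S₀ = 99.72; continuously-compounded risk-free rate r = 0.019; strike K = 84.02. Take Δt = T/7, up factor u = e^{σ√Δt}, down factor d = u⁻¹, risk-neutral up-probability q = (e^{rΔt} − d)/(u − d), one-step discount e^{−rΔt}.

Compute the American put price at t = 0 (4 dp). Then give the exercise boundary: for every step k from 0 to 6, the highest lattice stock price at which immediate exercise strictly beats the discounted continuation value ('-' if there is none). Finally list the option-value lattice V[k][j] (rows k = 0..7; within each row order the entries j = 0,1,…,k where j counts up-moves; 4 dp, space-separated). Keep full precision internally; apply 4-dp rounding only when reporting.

params: Δt=0.24429 u=1.08873 d=0.91850 q=0.50609 e^(-rΔt)=0.99537
t_7 payoffs: 29.0226 18.8298 6.7480 0.0000 0.0000 0.0000 0.0000 0.0000
t_6: node(6,0) S=59.8773 payoff=24.1427 vs cont=23.7536 → 24.1427 [stop]  node(6,1) S=70.9745 payoff=13.0455 vs cont=12.6564 → 13.0455 [stop]  node(6,2) S=84.1283 payoff=0.0000 vs cont=3.3175 → 3.3175 [wait]  node(6,3) S=99.7200 payoff=0.0000 vs cont=0.0000 → 0.0000 [wait]  node(6,4) S=118.2013 payoff=0.0000 vs cont=0.0000 → 0.0000 [wait]  node(6,5) S=140.1078 payoff=0.0000 vs cont=0.0000 → 0.0000 [wait]  node(6,6) S=166.0743 payoff=0.0000 vs cont=0.0000 → 0.0000 [wait]  ⇒ S*(6)=70.9745
t_5: node(5,0) S=65.1902 payoff=18.8298 vs cont=18.4407 → 18.8298 [stop]  node(5,1) S=77.2720 payoff=6.7480 vs cont=8.0846 → 8.0846 [wait]  node(5,2) S=91.5930 payoff=0.0000 vs cont=1.6309 → 1.6309 [wait]  node(5,3) S=108.5681 payoff=0.0000 vs cont=0.0000 → 0.0000 [wait]  node(5,4) S=128.6893 payoff=0.0000 vs cont=0.0000 → 0.0000 [wait]  node(5,5) S=152.5395 payoff=0.0000 vs cont=0.0000 → 0.0000 [wait]  ⇒ S*(5)=65.1902
t_4: node(4,0) S=70.9745 payoff=13.0455 vs cont=13.3298 → 13.3298 [wait]  node(4,1) S=84.1283 payoff=0.0000 vs cont=4.7962 → 4.7962 [wait]  node(4,2) S=99.7200 payoff=0.0000 vs cont=0.8018 → 0.8018 [wait]  node(4,3) S=118.2013 payoff=0.0000 vs cont=0.0000 → 0.0000 [wait]  node(4,4) S=140.1078 payoff=0.0000 vs cont=0.0000 → 0.0000 [wait]  ⇒ S*(4)=-
t_3: node(3,0) S=77.2720 payoff=6.7480 vs cont=8.9693 → 8.9693 [wait]  node(3,1) S=91.5930 payoff=0.0000 vs cont=2.7618 → 2.7618 [wait]  node(3,2) S=108.5681 payoff=0.0000 vs cont=0.3942 → 0.3942 [wait]  node(3,3) S=128.6893 payoff=0.0000 vs cont=0.0000 → 0.0000 [wait]  ⇒ S*(3)=-
t_2: node(2,0) S=84.1283 payoff=0.0000 vs cont=5.8008 → 5.8008 [wait]  node(2,1) S=99.7200 payoff=0.0000 vs cont=1.5563 → 1.5563 [wait]  node(2,2) S=118.2013 payoff=0.0000 vs cont=0.1938 → 0.1938 [wait]  ⇒ S*(2)=-
t_1: node(1,0) S=91.5930 payoff=0.0000 vs cont=3.6358 → 3.6358 [wait]  node(1,1) S=108.5681 payoff=0.0000 vs cont=0.8628 → 0.8628 [wait]  ⇒ S*(1)=-
t_0: node(0,0) S=99.7200 payoff=0.0000 vs cont=2.2221 → 2.2221 [wait]  ⇒ S*(0)=-

price = 2.2221
boundary = - - - - - 65.1902 70.9745
tree:
2.2221
3.6358 0.8628
5.8008 1.5563 0.1938
8.9693 2.7618 0.3942 0.0000
13.3298 4.7962 0.8018 0.0000 0.0000
18.8298 8.0846 1.6309 0.0000 0.0000 0.0000
24.1427 13.0455 3.3175 0.0000 0.0000 0.0000 0.0000
29.0226 18.8298 6.7480 0.0000 0.0000 0.0000 0.0000 0.0000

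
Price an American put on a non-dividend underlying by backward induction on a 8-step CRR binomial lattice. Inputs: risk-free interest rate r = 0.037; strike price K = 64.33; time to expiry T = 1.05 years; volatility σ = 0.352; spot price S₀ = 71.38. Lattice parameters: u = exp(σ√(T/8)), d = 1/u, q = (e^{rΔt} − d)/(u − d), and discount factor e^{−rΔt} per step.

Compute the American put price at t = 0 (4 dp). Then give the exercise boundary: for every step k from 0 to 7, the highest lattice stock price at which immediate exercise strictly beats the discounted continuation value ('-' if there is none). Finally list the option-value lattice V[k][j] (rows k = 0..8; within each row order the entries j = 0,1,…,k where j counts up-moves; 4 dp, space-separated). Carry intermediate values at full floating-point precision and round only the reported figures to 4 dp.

price = 5.8885
boundary = - - - - 42.8592 37.7278 42.8592 48.6886
tree:
5.8885
8.5403 3.1561
12.0311 4.9513 1.2981
16.3860 7.5676 2.2471 0.3122
21.4708 11.1978 3.8222 0.6117 0.0000
26.6022 15.9089 6.3510 1.1986 0.0000 0.0000
31.1193 21.4708 10.2136 2.3488 0.0000 0.0000 0.0000
35.0955 26.6022 15.6414 4.6026 0.0000 0.0000 0.0000 0.0000
38.5957 31.1193 21.4708 9.0191 0.0000 0.0000 0.0000 0.0000 0.0000

Δt=0.13125  u=1.13601  d=0.88027  q=0.48720  discount=0.99516
step 8 (expiry): payoffs max(K−S,0) = 38.5957 31.1193 21.4708 9.0191 0.0000 0.0000 0.0000 0.0000 0.0000
step 7: (k=7,j=0): S=29.2345, (K−S)⁺=35.0955, hold=34.7839 ⇒ V=35.0955 exercise | (k=7,j=1): S=37.7278, (K−S)⁺=26.6022, hold=26.2906 ⇒ V=26.6022 exercise | (k=7,j=2): S=48.6886, (K−S)⁺=15.6414, hold=15.3297 ⇒ V=15.6414 exercise | (k=7,j=3): S=62.8338, (K−S)⁺=1.4962, hold=4.6026 ⇒ V=4.6026 continue | (k=7,j=4): S=81.0886, (K−S)⁺=0.0000, hold=0.0000 ⇒ V=0.0000 continue | (k=7,j=5): S=104.6467, (K−S)⁺=0.0000, hold=0.0000 ⇒ V=0.0000 continue | (k=7,j=6): S=135.0491, (K−S)⁺=0.0000, hold=0.0000 ⇒ V=0.0000 continue | (k=7,j=7): S=174.2841, (K−S)⁺=0.0000, hold=0.0000 ⇒ V=0.0000 continue  boundary S*=48.6886
step 6: (k=6,j=0): S=33.2107, (K−S)⁺=31.1193, hold=30.8076 ⇒ V=31.1193 exercise | (k=6,j=1): S=42.8592, (K−S)⁺=21.4708, hold=21.1591 ⇒ V=21.4708 exercise | (k=6,j=2): S=55.3109, (K−S)⁺=9.0191, hold=10.2136 ⇒ V=10.2136 continue | (k=6,j=3): S=71.3800, (K−S)⁺=0.0000, hold=2.3488 ⇒ V=2.3488 continue | (k=6,j=4): S=92.1176, (K−S)⁺=0.0000, hold=0.0000 ⇒ V=0.0000 continue | (k=6,j=5): S=118.8800, (K−S)⁺=0.0000, hold=0.0000 ⇒ V=0.0000 continue | (k=6,j=6): S=153.4174, (K−S)⁺=0.0000, hold=0.0000 ⇒ V=0.0000 continue  boundary S*=42.8592
step 5: (k=5,j=0): S=37.7278, (K−S)⁺=26.6022, hold=26.2906 ⇒ V=26.6022 exercise | (k=5,j=1): S=48.6886, (K−S)⁺=15.6414, hold=15.9089 ⇒ V=15.9089 continue | (k=5,j=2): S=62.8338, (K−S)⁺=1.4962, hold=6.3510 ⇒ V=6.3510 continue | (k=5,j=3): S=81.0886, (K−S)⁺=0.0000, hold=1.1986 ⇒ V=1.1986 continue | (k=5,j=4): S=104.6467, (K−S)⁺=0.0000, hold=0.0000 ⇒ V=0.0000 continue | (k=5,j=5): S=135.0491, (K−S)⁺=0.0000, hold=0.0000 ⇒ V=0.0000 continue  boundary S*=37.7278
step 4: (k=4,j=0): S=42.8592, (K−S)⁺=21.4708, hold=21.2888 ⇒ V=21.4708 exercise | (k=4,j=1): S=55.3109, (K−S)⁺=9.0191, hold=11.1978 ⇒ V=11.1978 continue | (k=4,j=2): S=71.3800, (K−S)⁺=0.0000, hold=3.8222 ⇒ V=3.8222 continue | (k=4,j=3): S=92.1176, (K−S)⁺=0.0000, hold=0.6117 ⇒ V=0.6117 continue | (k=4,j=4): S=118.8800, (K−S)⁺=0.0000, hold=0.0000 ⇒ V=0.0000 continue  boundary S*=42.8592
step 3: (k=3,j=0): S=48.6886, (K−S)⁺=15.6414, hold=16.3860 ⇒ V=16.3860 continue | (k=3,j=1): S=62.8338, (K−S)⁺=1.4962, hold=7.5676 ⇒ V=7.5676 continue | (k=3,j=2): S=81.0886, (K−S)⁺=0.0000, hold=2.2471 ⇒ V=2.2471 continue | (k=3,j=3): S=104.6467, (K−S)⁺=0.0000, hold=0.3122 ⇒ V=0.3122 continue  boundary S*=-
step 2: (k=2,j=0): S=55.3109, (K−S)⁺=9.0191, hold=12.0311 ⇒ V=12.0311 continue | (k=2,j=1): S=71.3800, (K−S)⁺=0.0000, hold=4.9513 ⇒ V=4.9513 continue | (k=2,j=2): S=92.1176, (K−S)⁺=0.0000, hold=1.2981 ⇒ V=1.2981 continue  boundary S*=-
step 1: (k=1,j=0): S=62.8338, (K−S)⁺=1.4962, hold=8.5403 ⇒ V=8.5403 continue | (k=1,j=1): S=81.0886, (K−S)⁺=0.0000, hold=3.1561 ⇒ V=3.1561 continue  boundary S*=-
step 0: (k=0,j=0): S=71.3800, (K−S)⁺=0.0000, hold=5.8885 ⇒ V=5.8885 continue  boundary S*=-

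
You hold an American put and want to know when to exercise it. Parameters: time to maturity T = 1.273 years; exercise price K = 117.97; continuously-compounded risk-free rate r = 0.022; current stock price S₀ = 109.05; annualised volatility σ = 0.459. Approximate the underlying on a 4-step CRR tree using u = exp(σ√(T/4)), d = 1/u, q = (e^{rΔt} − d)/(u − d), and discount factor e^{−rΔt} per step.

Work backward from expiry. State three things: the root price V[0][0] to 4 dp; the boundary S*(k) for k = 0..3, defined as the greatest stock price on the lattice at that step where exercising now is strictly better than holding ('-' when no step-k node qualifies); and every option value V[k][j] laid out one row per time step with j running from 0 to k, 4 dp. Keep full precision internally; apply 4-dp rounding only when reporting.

Δt=0.31825  u=1.29555  d=0.77187  q=0.44904  discount=0.99302
step 4 (expiry): payoffs max(K−S,0) = 79.2618 52.9998 8.9200 0.0000 0.0000
step 3: (k=3,j=0): S=50.1486, (K−S)⁺=67.8214, hold=66.9983 ⇒ V=67.8214 exercise | (k=3,j=1): S=84.1725, (K−S)⁺=33.7975, hold=32.9745 ⇒ V=33.7975 exercise | (k=3,j=2): S=141.2802, (K−S)⁺=0.0000, hold=4.8803 ⇒ V=4.8803 continue | (k=3,j=3): S=237.1333, (K−S)⁺=0.0000, hold=0.0000 ⇒ V=0.0000 continue  boundary S*=84.1725
step 2: (k=2,j=0): S=64.9702, (K−S)⁺=52.9998, hold=52.1767 ⇒ V=52.9998 exercise | (k=2,j=1): S=109.0500, (K−S)⁺=8.9200, hold=20.6673 ⇒ V=20.6673 continue | (k=2,j=2): S=183.0362, (K−S)⁺=0.0000, hold=2.6701 ⇒ V=2.6701 continue  boundary S*=64.9702
step 1: (k=1,j=0): S=84.1725, (K−S)⁺=33.7975, hold=38.2127 ⇒ V=38.2127 continue | (k=1,j=1): S=141.2802, (K−S)⁺=0.0000, hold=12.4980 ⇒ V=12.4980 continue  boundary S*=-
step 0: (k=0,j=0): S=109.0500, (K−S)⁺=8.9200, hold=26.4797 ⇒ V=26.4797 continue  boundary S*=-

price = 26.4797
boundary = - - 64.9702 84.1725
tree:
26.4797
38.2127 12.4980
52.9998 20.6673 2.6701
67.8214 33.7975 4.8803 0.0000
79.2618 52.9998 8.9200 0.0000 0.0000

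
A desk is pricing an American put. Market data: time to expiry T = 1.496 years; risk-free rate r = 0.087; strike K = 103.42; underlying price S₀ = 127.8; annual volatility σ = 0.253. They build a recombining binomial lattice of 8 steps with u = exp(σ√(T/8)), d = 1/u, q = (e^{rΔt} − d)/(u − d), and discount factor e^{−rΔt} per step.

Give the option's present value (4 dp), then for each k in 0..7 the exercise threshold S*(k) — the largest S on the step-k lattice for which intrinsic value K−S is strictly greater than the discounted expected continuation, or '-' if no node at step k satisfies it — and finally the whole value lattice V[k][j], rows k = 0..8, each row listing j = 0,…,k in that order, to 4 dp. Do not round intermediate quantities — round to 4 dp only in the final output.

price = 2.4869
boundary = - - - - 82.5036 73.9535 82.5036 92.0423
tree:
2.4869
4.4269 0.9579
7.6824 1.8688 0.2337
12.9225 3.5814 0.5093 0.0129
20.9164 6.7025 1.1090 0.0289 0.0000
29.4665 12.1358 2.4124 0.0650 0.0000 0.0000
37.1306 20.9164 5.2420 0.1459 0.0000 0.0000 0.0000
44.0004 29.4665 11.3777 0.3278 0.0000 0.0000 0.0000 0.0000
50.1583 37.1306 20.9164 0.7362 0.0000 0.0000 0.0000 0.0000 0.0000

params: Δt=0.18700 u=1.11562 d=0.89637 q=0.54749 e^(-rΔt)=0.98386
t_8 payoffs: 50.1583 37.1306 20.9164 0.7362 0.0000 0.0000 0.0000 0.0000 0.0000
t_7: node(7,0) S=59.4196 payoff=44.0004 vs cont=42.3315 → 44.0004 [stop]  node(7,1) S=73.9535 payoff=29.4665 vs cont=27.7976 → 29.4665 [stop]  node(7,2) S=92.0423 payoff=11.3777 vs cont=9.7088 → 11.3777 [stop]  node(7,3) S=114.5556 payoff=0.0000 vs cont=0.3278 → 0.3278 [wait]  node(7,4) S=142.5756 payoff=0.0000 vs cont=0.0000 → 0.0000 [wait]  node(7,5) S=177.4493 payoff=0.0000 vs cont=0.0000 → 0.0000 [wait]  node(7,6) S=220.8529 payoff=0.0000 vs cont=0.0000 → 0.0000 [wait]  node(7,7) S=274.8729 payoff=0.0000 vs cont=0.0000 → 0.0000 [wait]  ⇒ S*(7)=92.0423
t_6: node(6,0) S=66.2894 payoff=37.1306 vs cont=35.4617 → 37.1306 [stop]  node(6,1) S=82.5036 payoff=20.9164 vs cont=19.2474 → 20.9164 [stop]  node(6,2) S=102.6838 payoff=0.7362 vs cont=5.2420 → 5.2420 [wait]  node(6,3) S=127.8000 payoff=0.0000 vs cont=0.1459 → 0.1459 [wait]  node(6,4) S=159.0595 payoff=0.0000 vs cont=0.0000 → 0.0000 [wait]  node(6,5) S=197.9651 payoff=0.0000 vs cont=0.0000 → 0.0000 [wait]  node(6,6) S=246.3868 payoff=0.0000 vs cont=0.0000 → 0.0000 [wait]  ⇒ S*(6)=82.5036
t_5: node(5,0) S=73.9535 payoff=29.4665 vs cont=27.7976 → 29.4665 [stop]  node(5,1) S=92.0423 payoff=11.3777 vs cont=12.1358 → 12.1358 [wait]  node(5,2) S=114.5556 payoff=0.0000 vs cont=2.4124 → 2.4124 [wait]  node(5,3) S=142.5756 payoff=0.0000 vs cont=0.0650 → 0.0650 [wait]  node(5,4) S=177.4493 payoff=0.0000 vs cont=0.0000 → 0.0000 [wait]  node(5,5) S=220.8529 payoff=0.0000 vs cont=0.0000 → 0.0000 [wait]  ⇒ S*(5)=73.9535
t_4: node(4,0) S=82.5036 payoff=20.9164 vs cont=19.6558 → 20.9164 [stop]  node(4,1) S=102.6838 payoff=0.7362 vs cont=6.7025 → 6.7025 [wait]  node(4,2) S=127.8000 payoff=0.0000 vs cont=1.1090 → 1.1090 [wait]  node(4,3) S=159.0595 payoff=0.0000 vs cont=0.0289 → 0.0289 [wait]  node(4,4) S=197.9651 payoff=0.0000 vs cont=0.0000 → 0.0000 [wait]  ⇒ S*(4)=82.5036
t_3: node(3,0) S=92.0423 payoff=11.3777 vs cont=12.9225 → 12.9225 [wait]  node(3,1) S=114.5556 payoff=0.0000 vs cont=3.5814 → 3.5814 [wait]  node(3,2) S=142.5756 payoff=0.0000 vs cont=0.5093 → 0.5093 [wait]  node(3,3) S=177.4493 payoff=0.0000 vs cont=0.0129 → 0.0129 [wait]  ⇒ S*(3)=-
t_2: node(2,0) S=102.6838 payoff=0.7362 vs cont=7.6824 → 7.6824 [wait]  node(2,1) S=127.8000 payoff=0.0000 vs cont=1.8688 → 1.8688 [wait]  node(2,2) S=159.0595 payoff=0.0000 vs cont=0.2337 → 0.2337 [wait]  ⇒ S*(2)=-
t_1: node(1,0) S=114.5556 payoff=0.0000 vs cont=4.4269 → 4.4269 [wait]  node(1,1) S=142.5756 payoff=0.0000 vs cont=0.9579 → 0.9579 [wait]  ⇒ S*(1)=-
t_0: node(0,0) S=127.8000 payoff=0.0000 vs cont=2.4869 → 2.4869 [wait]  ⇒ S*(0)=-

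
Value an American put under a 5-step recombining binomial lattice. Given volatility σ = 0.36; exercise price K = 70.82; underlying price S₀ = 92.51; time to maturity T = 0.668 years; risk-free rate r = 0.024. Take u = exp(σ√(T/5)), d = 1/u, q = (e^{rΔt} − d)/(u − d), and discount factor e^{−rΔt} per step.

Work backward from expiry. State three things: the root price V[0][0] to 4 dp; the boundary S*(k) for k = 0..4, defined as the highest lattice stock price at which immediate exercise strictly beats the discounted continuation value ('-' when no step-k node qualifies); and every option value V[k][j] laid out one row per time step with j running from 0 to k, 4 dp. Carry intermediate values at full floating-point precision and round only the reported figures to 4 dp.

price = 2.3496
boundary = - - - - 54.6515
tree:
2.3496
3.9604 0.6155
6.5388 1.1859 0.0000
10.4951 2.2850 0.0000 0.0000
16.1685 4.4026 0.0000 0.0000 0.0000
22.9067 8.4826 0.0000 0.0000 0.0000 0.0000

Δt=0.13360, u=1.14063, d=0.87670, q=0.47932, disc=e^(-rΔt)=0.99680
k=5 terminal: V=max(K-S,0) → 22.9067 8.4826 0.0000 0.0000 0.0000 0.0000
k=4: j=0 S=54.6515 intr=16.1685 cont=15.9417 V=16.1685[EX]; j=1 S=71.1043 intr=0.0000 cont=4.4026 V=4.4026[hold]; j=2 S=92.5100 intr=0.0000 cont=0.0000 V=0.0000[hold]; j=3 S=120.3599 intr=0.0000 cont=0.0000 V=0.0000[hold]; j=4 S=156.5939 intr=0.0000 cont=0.0000 V=0.0000[hold]  S*(4)=54.6515
k=3: j=0 S=62.3374 intr=8.4826 cont=10.4951 V=10.4951[hold]; j=1 S=81.1040 intr=0.0000 cont=2.2850 V=2.2850[hold]; j=2 S=105.5201 intr=0.0000 cont=0.0000 V=0.0000[hold]; j=3 S=137.2867 intr=0.0000 cont=0.0000 V=0.0000[hold]  S*(3)=-
k=2: j=0 S=71.1043 intr=0.0000 cont=6.5388 V=6.5388[hold]; j=1 S=92.5100 intr=0.0000 cont=1.1859 V=1.1859[hold]; j=2 S=120.3599 intr=0.0000 cont=0.0000 V=0.0000[hold]  S*(2)=-
k=1: j=0 S=81.1040 intr=0.0000 cont=3.9604 V=3.9604[hold]; j=1 S=105.5201 intr=0.0000 cont=0.6155 V=0.6155[hold]  S*(1)=-
k=0: j=0 S=92.5100 intr=0.0000 cont=2.3496 V=2.3496[hold]  S*(0)=-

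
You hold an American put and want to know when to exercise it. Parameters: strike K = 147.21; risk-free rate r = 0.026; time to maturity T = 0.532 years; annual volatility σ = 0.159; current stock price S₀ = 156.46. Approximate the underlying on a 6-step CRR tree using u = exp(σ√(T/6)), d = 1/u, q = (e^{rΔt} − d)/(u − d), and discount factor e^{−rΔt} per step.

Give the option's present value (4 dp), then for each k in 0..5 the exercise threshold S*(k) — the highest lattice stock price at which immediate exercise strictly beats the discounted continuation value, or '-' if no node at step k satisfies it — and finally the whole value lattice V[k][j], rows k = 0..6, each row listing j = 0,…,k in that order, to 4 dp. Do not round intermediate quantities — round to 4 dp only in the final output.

Δt=0.08867, u=1.04848, d=0.95376, q=0.51253, disc=e^(-rΔt)=0.99770
k=6 terminal: V=max(K-S,0) → 29.4406 17.7439 4.8855 0.0000 0.0000 0.0000 0.0000
k=5: j=0 S=123.4793 intr=23.7307 cont=23.3917 V=23.7307[EX]; j=1 S=135.7431 intr=11.4669 cont=11.1279 V=11.4669[EX]; j=2 S=149.2250 intr=0.0000 cont=2.3760 V=2.3760[hold]; j=3 S=164.0458 intr=0.0000 cont=0.0000 V=0.0000[hold]; j=4 S=180.3386 intr=0.0000 cont=0.0000 V=0.0000[hold]; j=5 S=198.2497 intr=0.0000 cont=0.0000 V=0.0000[hold]  S*(5)=135.7431
k=4: j=0 S=129.4661 intr=17.7439 cont=17.4049 V=17.7439[EX]; j=1 S=142.3245 intr=4.8855 cont=6.7919 V=6.7919[hold]; j=2 S=156.4600 intr=0.0000 cont=1.1556 V=1.1556[hold]; j=3 S=171.9994 intr=0.0000 cont=0.0000 V=0.0000[hold]; j=4 S=189.0822 intr=0.0000 cont=0.0000 V=0.0000[hold]  S*(4)=129.4661
k=3: j=0 S=135.7431 intr=11.4669 cont=12.1027 V=12.1027[hold]; j=1 S=149.2250 intr=0.0000 cont=3.8941 V=3.8941[hold]; j=2 S=164.0458 intr=0.0000 cont=0.5620 V=0.5620[hold]; j=3 S=180.3386 intr=0.0000 cont=0.0000 V=0.0000[hold]  S*(3)=-
k=2: j=0 S=142.3245 intr=4.8855 cont=7.8774 V=7.8774[hold]; j=1 S=156.4600 intr=0.0000 cont=2.1813 V=2.1813[hold]; j=2 S=171.9994 intr=0.0000 cont=0.2733 V=0.2733[hold]  S*(2)=-
k=1: j=0 S=149.2250 intr=0.0000 cont=4.9465 V=4.9465[hold]; j=1 S=164.0458 intr=0.0000 cont=1.2006 V=1.2006[hold]  S*(1)=-
k=0: j=0 S=156.4600 intr=0.0000 cont=3.0197 V=3.0197[hold]  S*(0)=-

price = 3.0197
boundary = - - - - 129.4661 135.7431
tree:
3.0197
4.9465 1.2006
7.8774 2.1813 0.2733
12.1027 3.8941 0.5620 0.0000
17.7439 6.7919 1.1556 0.0000 0.0000
23.7307 11.4669 2.3760 0.0000 0.0000 0.0000
29.4406 17.7439 4.8855 0.0000 0.0000 0.0000 0.0000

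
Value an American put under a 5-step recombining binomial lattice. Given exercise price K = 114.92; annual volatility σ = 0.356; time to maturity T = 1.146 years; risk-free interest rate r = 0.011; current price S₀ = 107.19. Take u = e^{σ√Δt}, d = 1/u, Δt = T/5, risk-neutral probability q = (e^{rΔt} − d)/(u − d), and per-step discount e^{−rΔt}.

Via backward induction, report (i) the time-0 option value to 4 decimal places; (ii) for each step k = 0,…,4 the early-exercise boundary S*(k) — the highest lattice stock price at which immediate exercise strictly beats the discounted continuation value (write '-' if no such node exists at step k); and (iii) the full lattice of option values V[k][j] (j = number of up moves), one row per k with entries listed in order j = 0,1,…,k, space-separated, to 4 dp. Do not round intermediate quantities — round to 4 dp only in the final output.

price = 20.6999
boundary = - - - 64.2833 76.2284
tree:
20.6999
29.1596 11.0739
39.4210 17.5054 3.7303
50.6367 26.7239 6.9884 0.0000
60.7100 38.6916 13.0921 0.0000 0.0000
69.2048 50.6367 24.5268 0.0000 0.0000 0.0000

params: Δt=0.22920 u=1.18582 d=0.84330 q=0.46486 e^(-rΔt)=0.99748
t_5 payoffs: 69.2048 50.6367 24.5268 0.0000 0.0000 0.0000
t_4: node(4,0) S=54.2100 payoff=60.7100 vs cont=60.4206 → 60.7100 [stop]  node(4,1) S=76.2284 payoff=38.6916 vs cont=38.4022 → 38.6916 [stop]  node(4,2) S=107.1900 payoff=7.7300 vs cont=13.0921 → 13.0921 [wait]  node(4,3) S=150.7272 payoff=0.0000 vs cont=0.0000 → 0.0000 [wait]  node(4,4) S=211.9479 payoff=0.0000 vs cont=0.0000 → 0.0000 [wait]  ⇒ S*(4)=76.2284
t_3: node(3,0) S=64.2833 payoff=50.6367 vs cont=50.3473 → 50.6367 [stop]  node(3,1) S=90.3932 payoff=24.5268 vs cont=26.7239 → 26.7239 [wait]  node(3,2) S=127.1080 payoff=0.0000 vs cont=6.9884 → 6.9884 [wait]  node(3,3) S=178.7353 payoff=0.0000 vs cont=0.0000 → 0.0000 [wait]  ⇒ S*(3)=64.2833
t_2: node(2,0) S=76.2284 payoff=38.6916 vs cont=39.4210 → 39.4210 [wait]  node(2,1) S=107.1900 payoff=7.7300 vs cont=17.5054 → 17.5054 [wait]  node(2,2) S=150.7272 payoff=0.0000 vs cont=3.7303 → 3.7303 [wait]  ⇒ S*(2)=-
t_1: node(1,0) S=90.3932 payoff=24.5268 vs cont=29.1596 → 29.1596 [wait]  node(1,1) S=127.1080 payoff=0.0000 vs cont=11.0739 → 11.0739 [wait]  ⇒ S*(1)=-
t_0: node(0,0) S=107.1900 payoff=7.7300 vs cont=20.6999 → 20.6999 [wait]  ⇒ S*(0)=-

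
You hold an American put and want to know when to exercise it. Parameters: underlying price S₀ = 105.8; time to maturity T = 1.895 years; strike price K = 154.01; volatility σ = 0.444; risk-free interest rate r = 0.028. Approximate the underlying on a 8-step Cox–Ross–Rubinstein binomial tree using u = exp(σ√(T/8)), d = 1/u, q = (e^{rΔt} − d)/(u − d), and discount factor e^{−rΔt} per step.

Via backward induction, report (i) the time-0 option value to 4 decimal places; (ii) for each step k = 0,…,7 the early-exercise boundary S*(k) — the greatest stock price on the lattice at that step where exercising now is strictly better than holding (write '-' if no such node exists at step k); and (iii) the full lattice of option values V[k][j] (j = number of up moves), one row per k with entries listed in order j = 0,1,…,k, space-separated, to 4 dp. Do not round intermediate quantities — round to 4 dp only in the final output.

Δt=0.23688  u=1.24122  d=0.80566  q=0.46146  discount=0.99339
step 8 (expiry): payoffs max(K−S,0) = 135.2299 125.0769 109.4349 85.3366 48.2100 0.0000 0.0000 0.0000 0.0000
step 7: (k=7,j=0): S=23.3102, (K−S)⁺=130.6998, hold=129.6817 ⇒ V=130.6998 exercise | (k=7,j=1): S=35.9123, (K−S)⁺=118.0977, hold=117.0796 ⇒ V=118.0977 exercise | (k=7,j=2): S=55.3274, (K−S)⁺=98.6826, hold=97.6645 ⇒ V=98.6826 exercise | (k=7,j=3): S=85.2388, (K−S)⁺=68.7712, hold=67.7531 ⇒ V=68.7712 exercise | (k=7,j=4): S=131.3210, (K−S)⁺=22.6890, hold=25.7912 ⇒ V=25.7912 continue | (k=7,j=5): S=202.3163, (K−S)⁺=0.0000, hold=0.0000 ⇒ V=0.0000 continue | (k=7,j=6): S=311.6935, (K−S)⁺=0.0000, hold=0.0000 ⇒ V=0.0000 continue | (k=7,j=7): S=480.2026, (K−S)⁺=0.0000, hold=0.0000 ⇒ V=0.0000 continue  boundary S*=85.2388
step 6: (k=6,j=0): S=28.9331, (K−S)⁺=125.0769, hold=124.0588 ⇒ V=125.0769 exercise | (k=6,j=1): S=44.5751, (K−S)⁺=109.4349, hold=108.4168 ⇒ V=109.4349 exercise | (k=6,j=2): S=68.6734, (K−S)⁺=85.3366, hold=84.3185 ⇒ V=85.3366 exercise | (k=6,j=3): S=105.8000, (K−S)⁺=48.2100, hold=48.6140 ⇒ V=48.6140 continue | (k=6,j=4): S=162.9981, (K−S)⁺=0.0000, hold=13.7977 ⇒ V=13.7977 continue | (k=6,j=5): S=251.1188, (K−S)⁺=0.0000, hold=0.0000 ⇒ V=0.0000 continue | (k=6,j=6): S=386.8798, (K−S)⁺=0.0000, hold=0.0000 ⇒ V=0.0000 continue  boundary S*=68.6734
step 5: (k=5,j=0): S=35.9123, (K−S)⁺=118.0977, hold=117.0796 ⇒ V=118.0977 exercise | (k=5,j=1): S=55.3274, (K−S)⁺=98.6826, hold=97.6645 ⇒ V=98.6826 exercise | (k=5,j=2): S=85.2388, (K−S)⁺=68.7712, hold=67.9383 ⇒ V=68.7712 exercise | (k=5,j=3): S=131.3210, (K−S)⁺=22.6890, hold=32.3324 ⇒ V=32.3324 continue | (k=5,j=4): S=202.3163, (K−S)⁺=0.0000, hold=7.3814 ⇒ V=7.3814 continue | (k=5,j=5): S=311.6935, (K−S)⁺=0.0000, hold=0.0000 ⇒ V=0.0000 continue  boundary S*=85.2388
step 4: (k=4,j=0): S=44.5751, (K−S)⁺=109.4349, hold=108.4168 ⇒ V=109.4349 exercise | (k=4,j=1): S=68.6734, (K−S)⁺=85.3366, hold=84.3185 ⇒ V=85.3366 exercise | (k=4,j=2): S=105.8000, (K−S)⁺=48.2100, hold=51.6125 ⇒ V=51.6125 continue | (k=4,j=3): S=162.9981, (K−S)⁺=0.0000, hold=20.6808 ⇒ V=20.6808 continue | (k=4,j=4): S=251.1188, (K−S)⁺=0.0000, hold=3.9489 ⇒ V=3.9489 continue  boundary S*=68.6734
step 3: (k=3,j=0): S=55.3274, (K−S)⁺=98.6826, hold=97.6645 ⇒ V=98.6826 exercise | (k=3,j=1): S=85.2388, (K−S)⁺=68.7712, hold=69.3129 ⇒ V=69.3129 continue | (k=3,j=2): S=131.3210, (K−S)⁺=22.6890, hold=37.0918 ⇒ V=37.0918 continue | (k=3,j=3): S=202.3163, (K−S)⁺=0.0000, hold=12.8739 ⇒ V=12.8739 continue  boundary S*=55.3274
step 2: (k=2,j=0): S=68.6734, (K−S)⁺=85.3366, hold=84.5668 ⇒ V=85.3366 exercise | (k=2,j=1): S=105.8000, (K−S)⁺=48.2100, hold=54.0841 ⇒ V=54.0841 continue | (k=2,j=2): S=162.9981, (K−S)⁺=0.0000, hold=25.7448 ⇒ V=25.7448 continue  boundary S*=68.6734
step 1: (k=1,j=0): S=85.2388, (K−S)⁺=68.7712, hold=70.4459 ⇒ V=70.4459 continue | (k=1,j=1): S=131.3210, (K−S)⁺=22.6890, hold=40.7355 ⇒ V=40.7355 continue  boundary S*=-
step 0: (k=0,j=0): S=105.8000, (K−S)⁺=48.2100, hold=56.3606 ⇒ V=56.3606 continue  boundary S*=-

price = 56.3606
boundary = - - 68.6734 55.3274 68.6734 85.2388 68.6734 85.2388
tree:
56.3606
70.4459 40.7355
85.3366 54.0841 25.7448
98.6826 69.3129 37.0918 12.8739
109.4349 85.3366 51.6125 20.6808 3.9489
118.0977 98.6826 68.7712 32.3324 7.3814 0.0000
125.0769 109.4349 85.3366 48.6140 13.7977 0.0000 0.0000
130.6998 118.0977 98.6826 68.7712 25.7912 0.0000 0.0000 0.0000
135.2299 125.0769 109.4349 85.3366 48.2100 0.0000 0.0000 0.0000 0.0000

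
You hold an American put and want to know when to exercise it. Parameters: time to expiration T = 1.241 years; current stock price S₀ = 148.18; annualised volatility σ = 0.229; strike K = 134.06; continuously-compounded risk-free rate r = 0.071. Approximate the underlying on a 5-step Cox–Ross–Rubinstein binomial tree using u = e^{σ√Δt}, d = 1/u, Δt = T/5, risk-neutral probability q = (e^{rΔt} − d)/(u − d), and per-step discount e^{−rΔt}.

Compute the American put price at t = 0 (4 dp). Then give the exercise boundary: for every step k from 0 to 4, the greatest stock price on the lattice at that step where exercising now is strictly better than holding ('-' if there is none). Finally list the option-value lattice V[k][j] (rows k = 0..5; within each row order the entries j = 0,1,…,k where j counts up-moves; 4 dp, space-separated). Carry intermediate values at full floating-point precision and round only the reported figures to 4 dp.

price = 5.0515
boundary = - - - 105.2319 117.9492
tree:
5.0515
9.3829 1.6605
16.8571 3.5529 0.1613
28.8281 7.5788 0.3642 0.0000
40.1742 16.1108 0.8223 0.0000 0.0000
50.2969 28.8281 1.8567 0.0000 0.0000 0.0000

Δt=0.24820, u=1.12085, d=0.89218, q=0.54926, disc=e^(-rΔt)=0.98253
k=5 terminal: V=max(K-S,0) → 50.2969 28.8281 1.8567 0.0000 0.0000 0.0000
k=4: j=0 S=93.8858 intr=40.1742 cont=37.8324 V=40.1742[EX]; j=1 S=117.9492 intr=16.1108 cont=13.7691 V=16.1108[EX]; j=2 S=148.1800 intr=0.0000 cont=0.8223 V=0.8223[hold]; j=3 S=186.1591 intr=0.0000 cont=0.0000 V=0.0000[hold]; j=4 S=233.8725 intr=0.0000 cont=0.0000 V=0.0000[hold]  S*(4)=117.9492
k=3: j=0 S=105.2319 intr=28.8281 cont=26.4864 V=28.8281[EX]; j=1 S=132.2033 intr=1.8567 cont=7.5788 V=7.5788[hold]; j=2 S=166.0875 intr=0.0000 cont=0.3642 V=0.3642[hold]; j=3 S=208.6564 intr=0.0000 cont=0.0000 V=0.0000[hold]  S*(3)=105.2319
k=2: j=0 S=117.9492 intr=16.1108 cont=16.8571 V=16.8571[hold]; j=1 S=148.1800 intr=0.0000 cont=3.5529 V=3.5529[hold]; j=2 S=186.1591 intr=0.0000 cont=0.1613 V=0.1613[hold]  S*(2)=-
k=1: j=0 S=132.2033 intr=1.8567 cont=9.3829 V=9.3829[hold]; j=1 S=166.0875 intr=0.0000 cont=1.6605 V=1.6605[hold]  S*(1)=-
k=0: j=0 S=148.1800 intr=0.0000 cont=5.0515 V=5.0515[hold]  S*(0)=-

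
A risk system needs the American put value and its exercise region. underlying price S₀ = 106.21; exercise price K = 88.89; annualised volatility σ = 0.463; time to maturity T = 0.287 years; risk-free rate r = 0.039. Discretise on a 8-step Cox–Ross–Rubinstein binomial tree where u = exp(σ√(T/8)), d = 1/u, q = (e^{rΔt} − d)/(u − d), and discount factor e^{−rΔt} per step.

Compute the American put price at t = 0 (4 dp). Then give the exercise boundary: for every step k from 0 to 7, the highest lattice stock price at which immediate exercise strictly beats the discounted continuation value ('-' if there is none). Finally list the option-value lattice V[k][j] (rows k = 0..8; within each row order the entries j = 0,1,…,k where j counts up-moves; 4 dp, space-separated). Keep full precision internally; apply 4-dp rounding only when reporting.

Δt=0.03587, u=1.09166, d=0.91604, q=0.48606, disc=e^(-rΔt)=0.99860
k=8 terminal: V=max(K-S,0) → 36.2301 26.1345 14.1036 0.0000 0.0000 0.0000 0.0000 0.0000 0.0000
k=7: j=0 S=57.4865 intr=31.4035 cont=31.2792 V=31.4035[EX]; j=1 S=68.5074 intr=20.3826 cont=20.2584 V=20.3826[EX]; j=2 S=81.6410 intr=7.2490 cont=7.2382 V=7.2490[EX]; j=3 S=97.2926 intr=0.0000 cont=0.0000 V=0.0000[hold]; j=4 S=115.9447 intr=0.0000 cont=0.0000 V=0.0000[hold]; j=5 S=138.1727 intr=0.0000 cont=0.0000 V=0.0000[hold]; j=6 S=164.6621 intr=0.0000 cont=0.0000 V=0.0000[hold]; j=7 S=196.2298 intr=0.0000 cont=0.0000 V=0.0000[hold]  S*(7)=81.6410
k=6: j=0 S=62.7555 intr=26.1345 cont=26.0103 V=26.1345[EX]; j=1 S=74.7864 intr=14.1036 cont=13.9793 V=14.1036[EX]; j=2 S=89.1239 intr=0.0000 cont=3.7203 V=3.7203[hold]; j=3 S=106.2100 intr=0.0000 cont=0.0000 V=0.0000[hold]; j=4 S=126.5717 intr=0.0000 cont=0.0000 V=0.0000[hold]; j=5 S=150.8370 intr=0.0000 cont=0.0000 V=0.0000[hold]; j=6 S=179.7543 intr=0.0000 cont=0.0000 V=0.0000[hold]  S*(6)=74.7864
k=5: j=0 S=68.5074 intr=20.3826 cont=20.2584 V=20.3826[EX]; j=1 S=81.6410 intr=7.2490 cont=9.0440 V=9.0440[hold]; j=2 S=97.2926 intr=0.0000 cont=1.9093 V=1.9093[hold]; j=3 S=115.9447 intr=0.0000 cont=0.0000 V=0.0000[hold]; j=4 S=138.1727 intr=0.0000 cont=0.0000 V=0.0000[hold]; j=5 S=164.6621 intr=0.0000 cont=0.0000 V=0.0000[hold]  S*(5)=68.5074
k=4: j=0 S=74.7864 intr=14.1036 cont=14.8506 V=14.8506[hold]; j=1 S=89.1239 intr=0.0000 cont=5.5683 V=5.5683[hold]; j=2 S=106.2100 intr=0.0000 cont=0.9799 V=0.9799[hold]; j=3 S=126.5717 intr=0.0000 cont=0.0000 V=0.0000[hold]; j=4 S=150.8370 intr=0.0000 cont=0.0000 V=0.0000[hold]  S*(4)=-
k=3: j=0 S=81.6410 intr=7.2490 cont=10.3243 V=10.3243[hold]; j=1 S=97.2926 intr=0.0000 cont=3.3334 V=3.3334[hold]; j=2 S=115.9447 intr=0.0000 cont=0.5029 V=0.5029[hold]; j=3 S=138.1727 intr=0.0000 cont=0.0000 V=0.0000[hold]  S*(3)=-
k=2: j=0 S=89.1239 intr=0.0000 cont=6.9166 V=6.9166[hold]; j=1 S=106.2100 intr=0.0000 cont=1.9549 V=1.9549[hold]; j=2 S=126.5717 intr=0.0000 cont=0.2581 V=0.2581[hold]  S*(2)=-
k=1: j=0 S=97.2926 intr=0.0000 cont=4.4986 V=4.4986[hold]; j=1 S=115.9447 intr=0.0000 cont=1.1285 V=1.1285[hold]  S*(1)=-
k=0: j=0 S=106.2100 intr=0.0000 cont=2.8565 V=2.8565[hold]  S*(0)=-

price = 2.8565
boundary = - - - - - 68.5074 74.7864 81.6410
tree:
2.8565
4.4986 1.1285
6.9166 1.9549 0.2581
10.3243 3.3334 0.5029 0.0000
14.8506 5.5683 0.9799 0.0000 0.0000
20.3826 9.0440 1.9093 0.0000 0.0000 0.0000
26.1345 14.1036 3.7203 0.0000 0.0000 0.0000 0.0000
31.4035 20.3826 7.2490 0.0000 0.0000 0.0000 0.0000 0.0000
36.2301 26.1345 14.1036 0.0000 0.0000 0.0000 0.0000 0.0000 0.0000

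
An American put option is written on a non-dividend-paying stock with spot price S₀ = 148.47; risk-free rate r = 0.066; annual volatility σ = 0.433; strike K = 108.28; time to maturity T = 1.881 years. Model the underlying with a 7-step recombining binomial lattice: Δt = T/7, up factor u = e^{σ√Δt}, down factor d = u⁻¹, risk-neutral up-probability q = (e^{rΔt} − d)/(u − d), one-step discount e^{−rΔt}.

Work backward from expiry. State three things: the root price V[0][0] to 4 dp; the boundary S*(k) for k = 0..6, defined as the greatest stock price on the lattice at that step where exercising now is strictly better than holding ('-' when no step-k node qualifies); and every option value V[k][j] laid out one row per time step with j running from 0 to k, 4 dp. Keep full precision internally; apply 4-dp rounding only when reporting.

Δt=0.26871, u=1.25164, d=0.79895, q=0.48365, disc=e^(-rΔt)=0.98242
k=7 terminal: V=max(K-S,0) → 77.4286 59.9478 32.5623 0.0000 0.0000 0.0000 0.0000 0.0000
k=6: j=0 S=38.6150 intr=69.6650 cont=67.7616 V=69.6650[EX]; j=1 S=60.4946 intr=47.7854 cont=45.8819 V=47.7854[EX]; j=2 S=94.7715 intr=13.5085 cont=16.5181 V=16.5181[hold]; j=3 S=148.4700 intr=0.0000 cont=0.0000 V=0.0000[hold]; j=4 S=232.5946 intr=0.0000 cont=0.0000 V=0.0000[hold]; j=5 S=364.3851 intr=0.0000 cont=0.0000 V=0.0000[hold]; j=6 S=570.8493 intr=0.0000 cont=0.0000 V=0.0000[hold]  S*(6)=60.4946
k=5: j=0 S=48.3322 intr=59.9478 cont=58.0444 V=59.9478[EX]; j=1 S=75.7177 intr=32.5623 cont=32.0889 V=32.5623[EX]; j=2 S=118.6201 intr=0.0000 cont=8.3792 V=8.3792[hold]; j=3 S=185.8314 intr=0.0000 cont=0.0000 V=0.0000[hold]; j=4 S=291.1254 intr=0.0000 cont=0.0000 V=0.0000[hold]; j=5 S=456.0800 intr=0.0000 cont=0.0000 V=0.0000[hold]  S*(5)=75.7177
k=4: j=0 S=60.4946 intr=47.7854 cont=45.8819 V=47.7854[EX]; j=1 S=94.7715 intr=13.5085 cont=20.4995 V=20.4995[hold]; j=2 S=148.4700 intr=0.0000 cont=4.2506 V=4.2506[hold]; j=3 S=232.5946 intr=0.0000 cont=0.0000 V=0.0000[hold]; j=4 S=364.3851 intr=0.0000 cont=0.0000 V=0.0000[hold]  S*(4)=60.4946
k=3: j=0 S=75.7177 intr=32.5623 cont=33.9806 V=33.9806[hold]; j=1 S=118.6201 intr=0.0000 cont=12.4185 V=12.4185[hold]; j=2 S=185.8314 intr=0.0000 cont=2.1562 V=2.1562[hold]; j=3 S=291.1254 intr=0.0000 cont=0.0000 V=0.0000[hold]  S*(3)=-
k=2: j=0 S=94.7715 intr=13.5085 cont=23.1382 V=23.1382[hold]; j=1 S=148.4700 intr=0.0000 cont=7.3242 V=7.3242[hold]; j=2 S=232.5946 intr=0.0000 cont=1.0938 V=1.0938[hold]  S*(2)=-
k=1: j=0 S=118.6201 intr=0.0000 cont=15.2175 V=15.2175[hold]; j=1 S=185.8314 intr=0.0000 cont=4.2351 V=4.2351[hold]  S*(1)=-
k=0: j=0 S=148.4700 intr=0.0000 cont=9.7317 V=9.7317[hold]  S*(0)=-

price = 9.7317
boundary = - - - - 60.4946 75.7177 60.4946
tree:
9.7317
15.2175 4.2351
23.1382 7.3242 1.0938
33.9806 12.4185 2.1562 0.0000
47.7854 20.4995 4.2506 0.0000 0.0000
59.9478 32.5623 8.3792 0.0000 0.0000 0.0000
69.6650 47.7854 16.5181 0.0000 0.0000 0.0000 0.0000
77.4286 59.9478 32.5623 0.0000 0.0000 0.0000 0.0000 0.0000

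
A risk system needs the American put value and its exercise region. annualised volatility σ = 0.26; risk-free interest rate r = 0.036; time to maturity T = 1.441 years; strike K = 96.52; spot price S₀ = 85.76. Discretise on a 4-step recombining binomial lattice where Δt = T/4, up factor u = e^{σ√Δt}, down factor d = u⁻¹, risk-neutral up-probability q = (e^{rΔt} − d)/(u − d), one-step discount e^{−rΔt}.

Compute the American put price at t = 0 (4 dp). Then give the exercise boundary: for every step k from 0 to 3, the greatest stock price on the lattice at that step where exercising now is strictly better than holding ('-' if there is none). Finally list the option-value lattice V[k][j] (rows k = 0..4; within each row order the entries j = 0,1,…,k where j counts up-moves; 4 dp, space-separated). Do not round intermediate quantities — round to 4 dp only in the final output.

Δt=0.36025  u=1.16889  d=0.85551  q=0.50272  discount=0.98711
step 4 (expiry): payoffs max(K−S,0) = 50.5800 33.7521 10.7600 0.0000 0.0000
step 3: (k=3,j=0): S=53.6988, (K−S)⁺=42.8212, hold=41.5775 ⇒ V=42.8212 exercise | (k=3,j=1): S=73.3688, (K−S)⁺=23.1512, hold=21.9075 ⇒ V=23.1512 exercise | (k=3,j=2): S=100.2440, (K−S)⁺=0.0000, hold=5.2818 ⇒ V=5.2818 continue | (k=3,j=3): S=136.9636, (K−S)⁺=0.0000, hold=0.0000 ⇒ V=0.0000 continue  boundary S*=73.3688
step 2: (k=2,j=0): S=62.7679, (K−S)⁺=33.7521, hold=32.5084 ⇒ V=33.7521 exercise | (k=2,j=1): S=85.7600, (K−S)⁺=10.7600, hold=13.9853 ⇒ V=13.9853 continue | (k=2,j=2): S=117.1741, (K−S)⁺=0.0000, hold=2.5927 ⇒ V=2.5927 continue  boundary S*=62.7679
step 1: (k=1,j=0): S=73.3688, (K−S)⁺=23.1512, hold=23.5081 ⇒ V=23.5081 continue | (k=1,j=1): S=100.2440, (K−S)⁺=0.0000, hold=8.1516 ⇒ V=8.1516 continue  boundary S*=-
step 0: (k=0,j=0): S=85.7600, (K−S)⁺=10.7600, hold=15.5847 ⇒ V=15.5847 continue  boundary S*=-

price = 15.5847
boundary = - - 62.7679 73.3688
tree:
15.5847
23.5081 8.1516
33.7521 13.9853 2.5927
42.8212 23.1512 5.2818 0.0000
50.5800 33.7521 10.7600 0.0000 0.0000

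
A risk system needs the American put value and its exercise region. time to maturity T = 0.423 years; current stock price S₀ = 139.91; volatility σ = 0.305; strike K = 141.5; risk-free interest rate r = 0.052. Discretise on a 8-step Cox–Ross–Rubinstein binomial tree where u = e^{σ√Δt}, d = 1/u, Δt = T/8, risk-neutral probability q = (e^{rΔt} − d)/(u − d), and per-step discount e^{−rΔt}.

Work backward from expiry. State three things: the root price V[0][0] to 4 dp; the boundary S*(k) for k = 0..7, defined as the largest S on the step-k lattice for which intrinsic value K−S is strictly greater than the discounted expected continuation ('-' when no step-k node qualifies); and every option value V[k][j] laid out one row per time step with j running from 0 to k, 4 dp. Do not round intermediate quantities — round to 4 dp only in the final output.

Δt=0.05287, u=1.07265, d=0.93227, q=0.50209, disc=e^(-rΔt)=0.99725
k=8 terminal: V=max(K-S,0) → 61.6674 49.6461 35.8147 19.9005 1.5900 0.0000 0.0000 0.0000 0.0000
k=7: j=0 S=85.6325 intr=55.8675 cont=55.4789 V=55.8675[EX]; j=1 S=98.5272 intr=42.9728 cont=42.5843 V=42.9728[EX]; j=2 S=113.3635 intr=28.1365 cont=27.7480 V=28.1365[EX]; j=3 S=130.4338 intr=11.0662 cont=10.6777 V=11.0662[EX]; j=4 S=150.0746 intr=0.0000 cont=0.7895 V=0.7895[hold]; j=5 S=172.6730 intr=0.0000 cont=0.0000 V=0.0000[hold]; j=6 S=198.6742 intr=0.0000 cont=0.0000 V=0.0000[hold]; j=7 S=228.5908 intr=0.0000 cont=0.0000 V=0.0000[hold]  S*(7)=130.4338
k=6: j=0 S=91.8539 intr=49.6461 cont=49.2576 V=49.6461[EX]; j=1 S=105.6853 intr=35.8147 cont=35.4262 V=35.8147[EX]; j=2 S=121.5995 intr=19.9005 cont=19.5120 V=19.9005[EX]; j=3 S=139.9100 intr=1.5900 cont=5.8902 V=5.8902[hold]; j=4 S=160.9778 intr=0.0000 cont=0.3920 V=0.3920[hold]; j=5 S=185.2179 intr=0.0000 cont=0.0000 V=0.0000[hold]; j=6 S=213.1082 intr=0.0000 cont=0.0000 V=0.0000[hold]  S*(6)=121.5995
k=5: j=0 S=98.5272 intr=42.9728 cont=42.5843 V=42.9728[EX]; j=1 S=113.3635 intr=28.1365 cont=27.7480 V=28.1365[EX]; j=2 S=130.4338 intr=11.0662 cont=12.8308 V=12.8308[hold]; j=3 S=150.0746 intr=0.0000 cont=3.1210 V=3.1210[hold]; j=4 S=172.6730 intr=0.0000 cont=0.1947 V=0.1947[hold]; j=5 S=198.6742 intr=0.0000 cont=0.0000 V=0.0000[hold]  S*(5)=113.3635
k=4: j=0 S=105.6853 intr=35.8147 cont=35.4262 V=35.8147[EX]; j=1 S=121.5995 intr=19.9005 cont=20.3956 V=20.3956[hold]; j=2 S=139.9100 intr=1.5900 cont=7.9338 V=7.9338[hold]; j=3 S=160.9778 intr=0.0000 cont=1.6472 V=1.6472[hold]; j=4 S=185.2179 intr=0.0000 cont=0.0967 V=0.0967[hold]  S*(4)=105.6853
k=3: j=0 S=113.3635 intr=28.1365 cont=27.9959 V=28.1365[EX]; j=1 S=130.4338 intr=11.0662 cont=14.0999 V=14.0999[hold]; j=2 S=150.0746 intr=0.0000 cont=4.7643 V=4.7643[hold]; j=3 S=172.6730 intr=0.0000 cont=0.8663 V=0.8663[hold]  S*(3)=113.3635
k=2: j=0 S=121.5995 intr=19.9005 cont=21.0310 V=21.0310[hold]; j=1 S=139.9100 intr=1.5900 cont=9.3868 V=9.3868[hold]; j=2 S=160.9778 intr=0.0000 cont=2.7995 V=2.7995[hold]  S*(2)=-
k=1: j=0 S=130.4338 intr=11.0662 cont=15.1429 V=15.1429[hold]; j=1 S=150.0746 intr=0.0000 cont=6.0627 V=6.0627[hold]  S*(1)=-
k=0: j=0 S=139.9100 intr=1.5900 cont=10.5548 V=10.5548[hold]  S*(0)=-

price = 10.5548
boundary = - - - 113.3635 105.6853 113.3635 121.5995 130.4338
tree:
10.5548
15.1429 6.0627
21.0310 9.3868 2.7995
28.1365 14.0999 4.7643 0.8663
35.8147 20.3956 7.9338 1.6472 0.0967
42.9728 28.1365 12.8308 3.1210 0.1947 0.0000
49.6461 35.8147 19.9005 5.8902 0.3920 0.0000 0.0000
55.8675 42.9728 28.1365 11.0662 0.7895 0.0000 0.0000 0.0000
61.6674 49.6461 35.8147 19.9005 1.5900 0.0000 0.0000 0.0000 0.0000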